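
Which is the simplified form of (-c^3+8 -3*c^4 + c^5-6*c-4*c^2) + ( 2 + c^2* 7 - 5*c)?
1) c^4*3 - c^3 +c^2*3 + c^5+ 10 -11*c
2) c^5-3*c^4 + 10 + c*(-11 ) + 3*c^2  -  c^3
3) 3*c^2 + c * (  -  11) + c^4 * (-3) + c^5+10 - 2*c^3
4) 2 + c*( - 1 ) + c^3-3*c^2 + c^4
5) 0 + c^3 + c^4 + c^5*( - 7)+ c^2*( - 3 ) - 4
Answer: 2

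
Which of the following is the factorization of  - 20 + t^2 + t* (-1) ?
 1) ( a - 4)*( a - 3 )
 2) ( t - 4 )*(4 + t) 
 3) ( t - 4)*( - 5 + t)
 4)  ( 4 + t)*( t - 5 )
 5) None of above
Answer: 4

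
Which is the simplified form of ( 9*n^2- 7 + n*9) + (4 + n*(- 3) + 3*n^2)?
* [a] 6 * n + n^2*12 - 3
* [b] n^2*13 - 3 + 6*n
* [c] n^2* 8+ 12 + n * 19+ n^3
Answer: a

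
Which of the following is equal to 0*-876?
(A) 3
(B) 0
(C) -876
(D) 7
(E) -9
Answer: B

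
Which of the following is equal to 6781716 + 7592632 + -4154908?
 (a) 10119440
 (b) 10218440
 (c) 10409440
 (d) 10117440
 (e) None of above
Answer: e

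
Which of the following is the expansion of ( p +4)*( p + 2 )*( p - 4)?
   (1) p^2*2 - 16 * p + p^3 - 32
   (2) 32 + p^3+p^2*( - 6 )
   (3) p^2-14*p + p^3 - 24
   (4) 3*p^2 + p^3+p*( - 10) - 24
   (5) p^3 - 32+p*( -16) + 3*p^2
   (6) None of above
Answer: 1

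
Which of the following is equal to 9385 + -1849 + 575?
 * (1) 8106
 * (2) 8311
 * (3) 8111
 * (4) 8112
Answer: 3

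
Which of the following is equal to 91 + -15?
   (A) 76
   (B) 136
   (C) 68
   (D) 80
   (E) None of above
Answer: A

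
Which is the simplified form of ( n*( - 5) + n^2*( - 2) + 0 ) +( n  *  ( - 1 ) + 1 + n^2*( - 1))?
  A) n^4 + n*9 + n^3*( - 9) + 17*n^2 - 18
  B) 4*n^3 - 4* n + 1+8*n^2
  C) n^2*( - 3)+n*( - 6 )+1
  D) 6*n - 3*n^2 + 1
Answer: C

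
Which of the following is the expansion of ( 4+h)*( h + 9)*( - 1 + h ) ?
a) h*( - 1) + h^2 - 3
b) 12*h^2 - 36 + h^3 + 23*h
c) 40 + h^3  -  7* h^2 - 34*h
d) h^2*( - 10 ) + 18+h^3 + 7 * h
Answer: b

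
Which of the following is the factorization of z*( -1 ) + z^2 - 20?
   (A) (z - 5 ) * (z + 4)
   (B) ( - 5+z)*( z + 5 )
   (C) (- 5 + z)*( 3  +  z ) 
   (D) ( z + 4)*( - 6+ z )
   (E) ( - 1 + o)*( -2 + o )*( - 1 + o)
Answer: A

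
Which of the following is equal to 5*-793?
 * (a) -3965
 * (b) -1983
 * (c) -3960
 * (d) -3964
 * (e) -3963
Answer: a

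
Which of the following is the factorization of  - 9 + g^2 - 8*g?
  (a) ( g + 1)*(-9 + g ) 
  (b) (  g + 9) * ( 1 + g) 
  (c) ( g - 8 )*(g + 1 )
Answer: a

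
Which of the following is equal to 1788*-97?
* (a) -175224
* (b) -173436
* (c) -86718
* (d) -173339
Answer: b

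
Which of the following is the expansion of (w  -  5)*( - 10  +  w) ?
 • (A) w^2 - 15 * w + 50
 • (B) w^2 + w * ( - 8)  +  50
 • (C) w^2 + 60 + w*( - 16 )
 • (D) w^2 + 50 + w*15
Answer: A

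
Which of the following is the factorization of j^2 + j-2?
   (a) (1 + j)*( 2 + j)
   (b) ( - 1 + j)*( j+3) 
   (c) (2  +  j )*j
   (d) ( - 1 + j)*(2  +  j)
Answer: d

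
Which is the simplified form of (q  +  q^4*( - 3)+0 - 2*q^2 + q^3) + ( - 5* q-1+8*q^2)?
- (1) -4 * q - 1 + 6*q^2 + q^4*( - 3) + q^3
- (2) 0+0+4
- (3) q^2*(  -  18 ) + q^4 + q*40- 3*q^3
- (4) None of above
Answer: 1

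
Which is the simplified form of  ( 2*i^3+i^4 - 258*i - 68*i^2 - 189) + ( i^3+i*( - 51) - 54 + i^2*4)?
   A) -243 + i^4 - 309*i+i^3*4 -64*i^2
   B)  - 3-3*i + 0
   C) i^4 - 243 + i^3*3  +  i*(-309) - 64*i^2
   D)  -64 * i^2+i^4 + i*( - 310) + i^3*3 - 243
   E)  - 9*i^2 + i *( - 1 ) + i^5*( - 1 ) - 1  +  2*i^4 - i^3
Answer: C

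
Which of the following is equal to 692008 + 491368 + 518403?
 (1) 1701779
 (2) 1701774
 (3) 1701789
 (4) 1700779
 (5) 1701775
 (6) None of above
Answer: 1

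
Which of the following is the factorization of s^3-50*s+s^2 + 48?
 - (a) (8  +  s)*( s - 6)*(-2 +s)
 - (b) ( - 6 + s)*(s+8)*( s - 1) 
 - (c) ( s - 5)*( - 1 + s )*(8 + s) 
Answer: b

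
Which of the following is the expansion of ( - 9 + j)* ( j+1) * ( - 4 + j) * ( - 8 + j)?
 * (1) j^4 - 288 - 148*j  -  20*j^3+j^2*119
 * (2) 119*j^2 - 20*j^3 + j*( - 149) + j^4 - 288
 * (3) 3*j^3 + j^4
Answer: 1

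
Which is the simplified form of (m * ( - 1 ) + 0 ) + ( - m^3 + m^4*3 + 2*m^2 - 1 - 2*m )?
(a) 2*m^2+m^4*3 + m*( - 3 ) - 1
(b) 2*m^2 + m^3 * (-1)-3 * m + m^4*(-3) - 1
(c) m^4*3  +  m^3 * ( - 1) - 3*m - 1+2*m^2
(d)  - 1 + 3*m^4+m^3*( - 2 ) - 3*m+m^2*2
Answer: c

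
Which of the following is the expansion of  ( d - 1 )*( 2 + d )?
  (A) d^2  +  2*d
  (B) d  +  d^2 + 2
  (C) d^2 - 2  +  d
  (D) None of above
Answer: C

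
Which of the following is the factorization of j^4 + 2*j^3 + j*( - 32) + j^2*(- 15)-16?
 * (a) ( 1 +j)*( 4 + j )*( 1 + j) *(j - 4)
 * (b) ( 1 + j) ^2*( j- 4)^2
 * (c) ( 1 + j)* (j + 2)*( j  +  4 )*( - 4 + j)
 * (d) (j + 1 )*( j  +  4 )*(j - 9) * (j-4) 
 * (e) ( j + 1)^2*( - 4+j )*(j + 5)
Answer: a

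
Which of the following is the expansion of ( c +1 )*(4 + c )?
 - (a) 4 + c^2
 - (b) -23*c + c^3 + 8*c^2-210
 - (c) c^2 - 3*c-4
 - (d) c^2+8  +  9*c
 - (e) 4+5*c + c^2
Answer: e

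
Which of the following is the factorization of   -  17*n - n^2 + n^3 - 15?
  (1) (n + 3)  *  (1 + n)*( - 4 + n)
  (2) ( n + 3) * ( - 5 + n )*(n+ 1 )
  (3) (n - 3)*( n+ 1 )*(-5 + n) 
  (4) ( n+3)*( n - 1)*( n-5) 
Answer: 2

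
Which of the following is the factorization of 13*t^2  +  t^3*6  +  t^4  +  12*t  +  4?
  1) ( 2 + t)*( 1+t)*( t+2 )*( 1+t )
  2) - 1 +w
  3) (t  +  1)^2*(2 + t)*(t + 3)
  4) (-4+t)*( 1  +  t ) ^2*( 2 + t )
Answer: 1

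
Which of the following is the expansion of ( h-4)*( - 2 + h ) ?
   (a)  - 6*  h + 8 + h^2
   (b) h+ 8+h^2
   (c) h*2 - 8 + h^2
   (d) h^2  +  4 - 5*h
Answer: a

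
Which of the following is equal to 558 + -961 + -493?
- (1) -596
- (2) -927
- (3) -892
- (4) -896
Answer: 4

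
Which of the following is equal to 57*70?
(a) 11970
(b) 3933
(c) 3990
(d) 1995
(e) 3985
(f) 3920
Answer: c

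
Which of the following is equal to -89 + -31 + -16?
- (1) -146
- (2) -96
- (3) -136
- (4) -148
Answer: 3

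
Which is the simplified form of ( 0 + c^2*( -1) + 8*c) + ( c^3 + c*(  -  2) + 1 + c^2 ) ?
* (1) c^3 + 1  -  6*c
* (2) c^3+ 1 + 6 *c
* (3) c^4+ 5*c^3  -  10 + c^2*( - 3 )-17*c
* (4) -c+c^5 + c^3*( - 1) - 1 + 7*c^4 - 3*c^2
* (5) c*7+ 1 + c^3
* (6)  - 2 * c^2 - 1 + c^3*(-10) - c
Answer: 2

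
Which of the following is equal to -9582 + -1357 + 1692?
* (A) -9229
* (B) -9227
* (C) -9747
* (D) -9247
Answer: D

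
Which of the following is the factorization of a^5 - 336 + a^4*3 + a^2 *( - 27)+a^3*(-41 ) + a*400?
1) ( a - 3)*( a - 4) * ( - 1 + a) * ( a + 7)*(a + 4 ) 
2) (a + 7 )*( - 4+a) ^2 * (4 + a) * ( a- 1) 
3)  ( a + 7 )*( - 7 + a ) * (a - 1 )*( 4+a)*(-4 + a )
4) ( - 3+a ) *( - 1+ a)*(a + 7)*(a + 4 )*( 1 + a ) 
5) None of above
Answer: 1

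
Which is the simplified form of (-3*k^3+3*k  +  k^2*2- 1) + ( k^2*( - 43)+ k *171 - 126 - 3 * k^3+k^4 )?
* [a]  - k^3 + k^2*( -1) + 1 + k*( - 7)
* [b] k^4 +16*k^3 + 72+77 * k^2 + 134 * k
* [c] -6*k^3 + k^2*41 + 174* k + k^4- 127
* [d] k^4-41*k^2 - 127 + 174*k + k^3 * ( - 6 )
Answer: d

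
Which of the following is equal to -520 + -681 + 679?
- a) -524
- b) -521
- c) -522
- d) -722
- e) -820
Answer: c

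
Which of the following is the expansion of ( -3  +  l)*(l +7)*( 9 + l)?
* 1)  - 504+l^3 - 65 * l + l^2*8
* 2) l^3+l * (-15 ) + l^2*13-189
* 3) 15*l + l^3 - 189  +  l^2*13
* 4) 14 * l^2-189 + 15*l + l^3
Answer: 3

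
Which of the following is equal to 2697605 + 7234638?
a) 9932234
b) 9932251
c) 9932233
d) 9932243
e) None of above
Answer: d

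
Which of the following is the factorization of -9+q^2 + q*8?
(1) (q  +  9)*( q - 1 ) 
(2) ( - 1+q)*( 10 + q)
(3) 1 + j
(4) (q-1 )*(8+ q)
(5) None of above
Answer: 1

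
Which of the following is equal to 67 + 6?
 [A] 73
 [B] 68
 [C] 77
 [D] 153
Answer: A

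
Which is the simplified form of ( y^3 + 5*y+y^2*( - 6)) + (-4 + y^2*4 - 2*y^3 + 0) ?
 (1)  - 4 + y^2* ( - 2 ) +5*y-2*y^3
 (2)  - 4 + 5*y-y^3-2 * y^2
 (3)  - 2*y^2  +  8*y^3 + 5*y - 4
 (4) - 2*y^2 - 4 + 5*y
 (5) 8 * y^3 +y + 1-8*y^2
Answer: 2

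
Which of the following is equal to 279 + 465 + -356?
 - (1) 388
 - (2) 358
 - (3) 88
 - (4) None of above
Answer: 1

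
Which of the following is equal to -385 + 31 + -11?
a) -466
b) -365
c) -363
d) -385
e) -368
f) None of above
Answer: b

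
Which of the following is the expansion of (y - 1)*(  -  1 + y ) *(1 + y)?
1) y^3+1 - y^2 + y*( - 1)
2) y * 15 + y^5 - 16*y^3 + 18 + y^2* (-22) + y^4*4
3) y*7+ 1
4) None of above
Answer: 1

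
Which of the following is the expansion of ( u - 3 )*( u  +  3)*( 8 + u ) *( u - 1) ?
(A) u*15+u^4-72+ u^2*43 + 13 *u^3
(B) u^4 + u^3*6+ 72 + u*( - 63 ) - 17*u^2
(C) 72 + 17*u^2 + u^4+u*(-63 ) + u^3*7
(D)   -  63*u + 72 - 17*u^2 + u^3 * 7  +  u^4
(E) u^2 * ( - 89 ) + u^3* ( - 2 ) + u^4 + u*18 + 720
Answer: D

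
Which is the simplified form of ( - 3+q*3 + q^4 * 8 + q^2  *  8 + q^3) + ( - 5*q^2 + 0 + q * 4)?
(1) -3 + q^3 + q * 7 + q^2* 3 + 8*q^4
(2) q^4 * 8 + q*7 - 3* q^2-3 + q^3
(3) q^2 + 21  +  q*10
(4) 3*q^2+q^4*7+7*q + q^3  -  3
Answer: 1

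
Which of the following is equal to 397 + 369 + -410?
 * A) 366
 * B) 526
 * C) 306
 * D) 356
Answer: D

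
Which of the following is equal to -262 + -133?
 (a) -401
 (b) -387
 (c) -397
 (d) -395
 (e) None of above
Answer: d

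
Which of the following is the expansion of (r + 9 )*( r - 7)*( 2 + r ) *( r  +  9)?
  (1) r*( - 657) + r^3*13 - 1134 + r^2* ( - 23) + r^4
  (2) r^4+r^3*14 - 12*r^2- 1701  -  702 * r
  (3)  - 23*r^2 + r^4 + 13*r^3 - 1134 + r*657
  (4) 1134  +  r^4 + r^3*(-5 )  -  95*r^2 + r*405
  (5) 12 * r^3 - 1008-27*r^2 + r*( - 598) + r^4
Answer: 1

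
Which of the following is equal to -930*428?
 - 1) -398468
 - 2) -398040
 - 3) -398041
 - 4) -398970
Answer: 2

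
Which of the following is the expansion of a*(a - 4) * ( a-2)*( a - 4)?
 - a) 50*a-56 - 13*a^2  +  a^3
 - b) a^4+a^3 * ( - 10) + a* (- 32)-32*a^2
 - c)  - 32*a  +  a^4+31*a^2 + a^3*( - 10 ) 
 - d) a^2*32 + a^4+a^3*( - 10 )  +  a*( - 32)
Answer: d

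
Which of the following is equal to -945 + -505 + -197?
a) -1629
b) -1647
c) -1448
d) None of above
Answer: b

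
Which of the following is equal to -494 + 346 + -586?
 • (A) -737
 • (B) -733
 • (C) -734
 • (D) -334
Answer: C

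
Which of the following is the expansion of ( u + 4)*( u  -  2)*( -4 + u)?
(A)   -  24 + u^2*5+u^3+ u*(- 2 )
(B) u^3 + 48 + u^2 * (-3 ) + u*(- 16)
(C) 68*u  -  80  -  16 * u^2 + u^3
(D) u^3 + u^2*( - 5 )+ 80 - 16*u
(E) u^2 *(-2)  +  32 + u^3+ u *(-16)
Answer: E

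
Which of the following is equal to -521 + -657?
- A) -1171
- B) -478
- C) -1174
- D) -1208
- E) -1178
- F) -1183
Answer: E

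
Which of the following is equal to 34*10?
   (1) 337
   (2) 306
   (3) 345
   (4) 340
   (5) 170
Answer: 4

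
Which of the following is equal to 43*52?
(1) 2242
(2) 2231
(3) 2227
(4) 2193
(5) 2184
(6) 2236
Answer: 6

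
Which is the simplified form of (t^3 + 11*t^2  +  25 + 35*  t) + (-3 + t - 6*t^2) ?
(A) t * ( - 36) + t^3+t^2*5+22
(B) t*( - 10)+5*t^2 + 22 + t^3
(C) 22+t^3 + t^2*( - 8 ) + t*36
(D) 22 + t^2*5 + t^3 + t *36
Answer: D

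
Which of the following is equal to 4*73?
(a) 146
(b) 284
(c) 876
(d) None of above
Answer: d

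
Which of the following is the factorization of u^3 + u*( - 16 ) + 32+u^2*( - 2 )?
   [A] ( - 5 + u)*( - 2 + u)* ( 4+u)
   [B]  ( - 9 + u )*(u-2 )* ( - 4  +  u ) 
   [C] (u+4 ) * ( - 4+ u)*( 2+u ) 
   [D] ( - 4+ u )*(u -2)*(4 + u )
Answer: D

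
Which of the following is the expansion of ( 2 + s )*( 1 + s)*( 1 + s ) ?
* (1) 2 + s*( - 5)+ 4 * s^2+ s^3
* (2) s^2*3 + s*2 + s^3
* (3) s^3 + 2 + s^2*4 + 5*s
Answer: 3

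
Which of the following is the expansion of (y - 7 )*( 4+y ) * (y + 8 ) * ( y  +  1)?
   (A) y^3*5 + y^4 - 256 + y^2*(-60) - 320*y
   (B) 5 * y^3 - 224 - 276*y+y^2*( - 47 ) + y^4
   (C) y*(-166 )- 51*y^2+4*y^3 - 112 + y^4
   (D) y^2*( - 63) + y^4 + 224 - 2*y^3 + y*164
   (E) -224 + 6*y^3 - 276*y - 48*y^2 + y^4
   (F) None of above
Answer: F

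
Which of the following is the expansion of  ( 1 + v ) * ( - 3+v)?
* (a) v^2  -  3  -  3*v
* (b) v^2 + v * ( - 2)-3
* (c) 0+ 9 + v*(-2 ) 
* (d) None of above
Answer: b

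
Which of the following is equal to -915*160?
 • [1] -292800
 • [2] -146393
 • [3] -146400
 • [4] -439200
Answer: 3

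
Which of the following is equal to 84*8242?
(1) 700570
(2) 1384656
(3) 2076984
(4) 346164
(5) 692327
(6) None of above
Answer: 6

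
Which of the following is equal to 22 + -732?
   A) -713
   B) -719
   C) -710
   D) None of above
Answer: C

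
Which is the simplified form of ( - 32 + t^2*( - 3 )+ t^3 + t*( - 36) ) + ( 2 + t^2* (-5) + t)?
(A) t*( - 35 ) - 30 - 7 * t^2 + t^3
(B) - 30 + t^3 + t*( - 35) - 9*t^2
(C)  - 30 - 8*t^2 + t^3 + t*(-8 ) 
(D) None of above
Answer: D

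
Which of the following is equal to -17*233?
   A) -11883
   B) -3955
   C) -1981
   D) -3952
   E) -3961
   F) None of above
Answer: E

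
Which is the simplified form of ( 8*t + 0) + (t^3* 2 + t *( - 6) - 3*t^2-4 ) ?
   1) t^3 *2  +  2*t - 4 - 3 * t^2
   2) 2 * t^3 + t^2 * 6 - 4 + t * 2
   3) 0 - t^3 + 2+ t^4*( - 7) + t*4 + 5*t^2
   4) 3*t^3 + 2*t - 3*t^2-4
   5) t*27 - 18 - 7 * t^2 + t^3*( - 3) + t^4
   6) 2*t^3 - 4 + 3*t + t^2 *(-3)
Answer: 1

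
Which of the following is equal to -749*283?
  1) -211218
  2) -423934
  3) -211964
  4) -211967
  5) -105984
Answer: 4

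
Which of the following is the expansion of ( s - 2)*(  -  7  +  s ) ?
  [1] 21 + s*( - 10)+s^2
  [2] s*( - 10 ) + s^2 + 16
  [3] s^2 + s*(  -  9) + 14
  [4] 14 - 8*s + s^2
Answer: 3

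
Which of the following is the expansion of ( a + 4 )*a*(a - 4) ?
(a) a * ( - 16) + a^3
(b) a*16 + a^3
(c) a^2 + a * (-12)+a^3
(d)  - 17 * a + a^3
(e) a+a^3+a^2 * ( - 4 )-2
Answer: a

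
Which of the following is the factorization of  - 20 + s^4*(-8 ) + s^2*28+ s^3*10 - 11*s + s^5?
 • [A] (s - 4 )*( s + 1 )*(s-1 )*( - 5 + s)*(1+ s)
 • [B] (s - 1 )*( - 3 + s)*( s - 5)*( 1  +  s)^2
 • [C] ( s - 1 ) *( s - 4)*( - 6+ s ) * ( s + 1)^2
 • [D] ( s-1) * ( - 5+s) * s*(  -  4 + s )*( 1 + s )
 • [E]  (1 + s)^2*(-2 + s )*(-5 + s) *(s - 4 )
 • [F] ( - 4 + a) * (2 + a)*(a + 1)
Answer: A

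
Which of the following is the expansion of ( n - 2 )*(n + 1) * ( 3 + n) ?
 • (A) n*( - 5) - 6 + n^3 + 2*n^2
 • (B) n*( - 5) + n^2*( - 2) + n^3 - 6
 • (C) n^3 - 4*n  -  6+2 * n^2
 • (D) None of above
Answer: A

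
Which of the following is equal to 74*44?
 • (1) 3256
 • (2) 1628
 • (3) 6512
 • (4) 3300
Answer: 1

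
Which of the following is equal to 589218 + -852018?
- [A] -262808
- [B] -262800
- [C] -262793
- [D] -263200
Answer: B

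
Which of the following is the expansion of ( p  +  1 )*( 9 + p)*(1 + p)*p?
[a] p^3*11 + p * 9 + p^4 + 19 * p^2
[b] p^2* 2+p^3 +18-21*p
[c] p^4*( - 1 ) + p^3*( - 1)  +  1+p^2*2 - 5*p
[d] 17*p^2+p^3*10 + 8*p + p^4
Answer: a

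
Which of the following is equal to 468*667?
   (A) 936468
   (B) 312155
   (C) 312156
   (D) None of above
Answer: C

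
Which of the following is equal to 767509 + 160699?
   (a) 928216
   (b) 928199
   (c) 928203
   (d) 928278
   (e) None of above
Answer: e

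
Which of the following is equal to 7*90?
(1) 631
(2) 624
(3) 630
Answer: 3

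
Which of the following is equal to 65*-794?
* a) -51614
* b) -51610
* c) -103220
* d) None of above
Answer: b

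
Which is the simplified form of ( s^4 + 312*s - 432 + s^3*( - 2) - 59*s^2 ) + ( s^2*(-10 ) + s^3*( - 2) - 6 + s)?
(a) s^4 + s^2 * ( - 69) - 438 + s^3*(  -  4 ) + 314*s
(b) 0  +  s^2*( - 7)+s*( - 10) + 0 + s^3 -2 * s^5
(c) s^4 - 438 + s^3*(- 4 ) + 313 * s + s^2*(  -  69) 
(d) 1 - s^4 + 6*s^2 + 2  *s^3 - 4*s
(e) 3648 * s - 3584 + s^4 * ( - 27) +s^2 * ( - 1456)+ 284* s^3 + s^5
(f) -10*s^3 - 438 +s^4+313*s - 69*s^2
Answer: c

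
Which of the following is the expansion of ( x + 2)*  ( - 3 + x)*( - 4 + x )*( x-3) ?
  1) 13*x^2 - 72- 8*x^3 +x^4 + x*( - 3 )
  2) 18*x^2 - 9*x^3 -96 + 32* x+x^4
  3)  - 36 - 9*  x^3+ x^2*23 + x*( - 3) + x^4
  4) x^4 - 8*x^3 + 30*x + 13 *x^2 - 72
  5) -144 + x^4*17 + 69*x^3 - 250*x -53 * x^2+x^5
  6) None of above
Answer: 4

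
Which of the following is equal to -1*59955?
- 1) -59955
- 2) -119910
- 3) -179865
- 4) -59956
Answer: 1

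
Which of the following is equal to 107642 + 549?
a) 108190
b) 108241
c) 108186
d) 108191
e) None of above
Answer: d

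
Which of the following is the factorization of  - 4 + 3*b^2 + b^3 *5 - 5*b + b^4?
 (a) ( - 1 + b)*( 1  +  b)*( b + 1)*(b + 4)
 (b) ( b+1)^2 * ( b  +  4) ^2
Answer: a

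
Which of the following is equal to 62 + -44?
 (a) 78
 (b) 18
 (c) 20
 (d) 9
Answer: b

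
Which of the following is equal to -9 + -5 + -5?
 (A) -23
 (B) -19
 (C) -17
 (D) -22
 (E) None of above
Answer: B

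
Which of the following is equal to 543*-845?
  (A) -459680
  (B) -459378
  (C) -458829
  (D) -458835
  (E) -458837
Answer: D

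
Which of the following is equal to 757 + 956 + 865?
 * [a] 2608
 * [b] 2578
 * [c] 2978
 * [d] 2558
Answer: b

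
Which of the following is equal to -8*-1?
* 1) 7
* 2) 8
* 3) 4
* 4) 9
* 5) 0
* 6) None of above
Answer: 2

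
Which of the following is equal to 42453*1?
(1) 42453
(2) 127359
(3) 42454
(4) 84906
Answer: 1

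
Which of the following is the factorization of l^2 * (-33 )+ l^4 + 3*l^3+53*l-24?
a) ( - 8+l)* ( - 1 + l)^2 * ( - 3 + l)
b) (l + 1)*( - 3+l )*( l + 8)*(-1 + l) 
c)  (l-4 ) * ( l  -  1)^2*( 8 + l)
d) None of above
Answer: d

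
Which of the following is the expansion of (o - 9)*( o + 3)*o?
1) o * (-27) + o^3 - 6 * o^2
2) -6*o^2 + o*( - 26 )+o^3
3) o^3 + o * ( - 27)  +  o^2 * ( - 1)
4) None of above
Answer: 1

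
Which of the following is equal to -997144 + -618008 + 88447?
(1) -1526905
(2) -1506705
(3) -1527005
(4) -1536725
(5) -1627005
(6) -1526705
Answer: 6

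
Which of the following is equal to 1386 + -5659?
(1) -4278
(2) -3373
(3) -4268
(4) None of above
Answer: 4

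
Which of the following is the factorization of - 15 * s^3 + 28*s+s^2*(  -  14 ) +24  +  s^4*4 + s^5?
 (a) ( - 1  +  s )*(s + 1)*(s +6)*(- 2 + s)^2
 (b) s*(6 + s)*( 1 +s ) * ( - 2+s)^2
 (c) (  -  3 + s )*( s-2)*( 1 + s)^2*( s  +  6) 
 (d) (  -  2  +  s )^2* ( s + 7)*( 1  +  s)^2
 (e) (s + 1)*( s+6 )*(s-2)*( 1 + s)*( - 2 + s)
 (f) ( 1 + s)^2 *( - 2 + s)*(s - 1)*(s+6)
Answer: e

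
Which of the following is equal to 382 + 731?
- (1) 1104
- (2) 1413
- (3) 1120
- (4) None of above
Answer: 4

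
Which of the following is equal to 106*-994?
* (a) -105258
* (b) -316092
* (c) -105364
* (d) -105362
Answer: c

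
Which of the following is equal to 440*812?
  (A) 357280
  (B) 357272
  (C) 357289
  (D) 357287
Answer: A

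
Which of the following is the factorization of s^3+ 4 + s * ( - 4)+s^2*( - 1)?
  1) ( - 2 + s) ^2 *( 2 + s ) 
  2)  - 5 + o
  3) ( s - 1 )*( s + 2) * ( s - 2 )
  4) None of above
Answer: 3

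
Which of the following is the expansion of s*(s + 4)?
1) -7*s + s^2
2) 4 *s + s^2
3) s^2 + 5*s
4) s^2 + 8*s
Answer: 2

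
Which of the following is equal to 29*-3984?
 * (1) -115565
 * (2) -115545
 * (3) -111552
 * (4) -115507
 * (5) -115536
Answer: 5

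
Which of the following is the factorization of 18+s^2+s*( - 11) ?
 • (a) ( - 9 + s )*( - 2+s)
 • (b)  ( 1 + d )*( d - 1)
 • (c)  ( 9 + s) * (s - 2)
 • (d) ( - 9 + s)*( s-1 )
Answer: a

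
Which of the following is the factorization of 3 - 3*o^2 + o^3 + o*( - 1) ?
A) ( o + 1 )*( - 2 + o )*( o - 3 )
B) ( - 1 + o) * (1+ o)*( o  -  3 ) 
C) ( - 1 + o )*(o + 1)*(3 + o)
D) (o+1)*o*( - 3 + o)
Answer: B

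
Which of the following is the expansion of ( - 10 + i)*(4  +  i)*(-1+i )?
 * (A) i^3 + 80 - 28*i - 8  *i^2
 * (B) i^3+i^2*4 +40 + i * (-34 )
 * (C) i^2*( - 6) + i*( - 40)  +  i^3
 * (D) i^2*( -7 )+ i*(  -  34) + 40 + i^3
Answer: D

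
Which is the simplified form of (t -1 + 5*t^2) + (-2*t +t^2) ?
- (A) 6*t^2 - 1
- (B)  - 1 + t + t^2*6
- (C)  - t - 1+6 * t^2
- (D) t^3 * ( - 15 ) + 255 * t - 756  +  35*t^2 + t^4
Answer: C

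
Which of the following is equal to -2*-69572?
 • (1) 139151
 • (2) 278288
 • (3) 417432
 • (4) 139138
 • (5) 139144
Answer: 5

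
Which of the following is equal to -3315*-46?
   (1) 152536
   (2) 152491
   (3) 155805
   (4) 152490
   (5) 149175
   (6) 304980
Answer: 4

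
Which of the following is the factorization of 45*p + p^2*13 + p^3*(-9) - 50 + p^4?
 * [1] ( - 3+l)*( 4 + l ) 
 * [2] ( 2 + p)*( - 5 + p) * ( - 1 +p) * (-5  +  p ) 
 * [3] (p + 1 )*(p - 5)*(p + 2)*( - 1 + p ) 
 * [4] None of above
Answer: 2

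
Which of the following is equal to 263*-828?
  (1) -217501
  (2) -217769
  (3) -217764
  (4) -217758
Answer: 3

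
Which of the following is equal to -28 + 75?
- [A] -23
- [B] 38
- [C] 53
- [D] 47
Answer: D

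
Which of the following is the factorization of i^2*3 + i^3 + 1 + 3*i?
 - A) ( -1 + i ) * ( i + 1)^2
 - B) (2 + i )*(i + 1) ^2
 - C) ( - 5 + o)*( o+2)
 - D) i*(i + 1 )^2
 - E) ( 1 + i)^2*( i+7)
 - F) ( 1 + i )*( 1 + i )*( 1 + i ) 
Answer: F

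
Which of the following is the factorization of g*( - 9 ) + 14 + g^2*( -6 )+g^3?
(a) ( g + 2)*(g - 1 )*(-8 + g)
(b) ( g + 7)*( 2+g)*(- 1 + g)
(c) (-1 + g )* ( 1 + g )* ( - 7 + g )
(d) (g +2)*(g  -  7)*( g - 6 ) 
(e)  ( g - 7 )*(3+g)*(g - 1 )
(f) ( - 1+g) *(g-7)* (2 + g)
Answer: f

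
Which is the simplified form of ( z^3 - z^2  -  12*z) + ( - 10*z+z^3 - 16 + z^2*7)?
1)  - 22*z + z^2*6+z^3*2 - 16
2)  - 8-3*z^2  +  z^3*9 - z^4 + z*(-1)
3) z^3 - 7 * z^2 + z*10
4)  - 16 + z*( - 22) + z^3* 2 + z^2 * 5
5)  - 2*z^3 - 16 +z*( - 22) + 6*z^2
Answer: 1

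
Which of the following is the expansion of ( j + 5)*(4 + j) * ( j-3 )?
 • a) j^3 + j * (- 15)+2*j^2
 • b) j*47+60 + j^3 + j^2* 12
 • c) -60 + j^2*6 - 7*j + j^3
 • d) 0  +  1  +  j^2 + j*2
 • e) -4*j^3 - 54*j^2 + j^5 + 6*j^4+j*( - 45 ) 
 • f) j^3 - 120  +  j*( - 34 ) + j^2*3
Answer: c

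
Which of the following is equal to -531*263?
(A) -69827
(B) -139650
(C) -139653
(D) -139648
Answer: C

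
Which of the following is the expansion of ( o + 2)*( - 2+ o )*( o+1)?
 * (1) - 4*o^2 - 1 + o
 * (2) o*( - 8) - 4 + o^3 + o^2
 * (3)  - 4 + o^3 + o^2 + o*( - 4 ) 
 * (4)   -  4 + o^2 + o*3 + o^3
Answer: 3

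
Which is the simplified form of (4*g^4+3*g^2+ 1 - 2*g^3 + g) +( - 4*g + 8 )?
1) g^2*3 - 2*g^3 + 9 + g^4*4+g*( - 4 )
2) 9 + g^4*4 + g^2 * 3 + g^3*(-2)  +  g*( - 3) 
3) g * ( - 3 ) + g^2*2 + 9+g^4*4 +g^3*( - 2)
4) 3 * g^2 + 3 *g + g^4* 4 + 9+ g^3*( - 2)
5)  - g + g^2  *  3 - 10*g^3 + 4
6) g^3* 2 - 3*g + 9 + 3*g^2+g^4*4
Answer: 2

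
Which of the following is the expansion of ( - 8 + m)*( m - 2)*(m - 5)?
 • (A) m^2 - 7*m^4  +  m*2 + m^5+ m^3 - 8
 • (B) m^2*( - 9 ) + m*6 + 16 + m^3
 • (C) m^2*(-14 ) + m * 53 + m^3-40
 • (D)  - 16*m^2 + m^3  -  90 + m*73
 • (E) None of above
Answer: E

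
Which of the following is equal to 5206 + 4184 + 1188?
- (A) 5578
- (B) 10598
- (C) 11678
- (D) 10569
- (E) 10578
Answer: E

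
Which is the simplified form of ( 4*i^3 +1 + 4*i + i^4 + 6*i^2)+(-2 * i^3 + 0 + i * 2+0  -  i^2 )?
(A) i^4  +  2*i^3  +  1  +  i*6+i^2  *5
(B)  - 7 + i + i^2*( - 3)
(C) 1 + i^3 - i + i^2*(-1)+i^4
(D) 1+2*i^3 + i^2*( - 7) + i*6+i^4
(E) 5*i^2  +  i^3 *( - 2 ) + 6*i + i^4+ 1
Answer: A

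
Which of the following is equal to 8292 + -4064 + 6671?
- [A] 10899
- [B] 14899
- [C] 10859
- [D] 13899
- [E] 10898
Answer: A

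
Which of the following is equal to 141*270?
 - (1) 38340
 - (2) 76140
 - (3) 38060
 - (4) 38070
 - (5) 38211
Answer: 4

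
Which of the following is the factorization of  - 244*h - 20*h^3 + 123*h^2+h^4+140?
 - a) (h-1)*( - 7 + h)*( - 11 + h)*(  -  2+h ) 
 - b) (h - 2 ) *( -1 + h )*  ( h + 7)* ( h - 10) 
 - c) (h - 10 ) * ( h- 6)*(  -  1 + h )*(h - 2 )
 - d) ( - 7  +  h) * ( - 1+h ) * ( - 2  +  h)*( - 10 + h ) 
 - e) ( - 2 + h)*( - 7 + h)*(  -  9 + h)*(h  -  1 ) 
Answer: d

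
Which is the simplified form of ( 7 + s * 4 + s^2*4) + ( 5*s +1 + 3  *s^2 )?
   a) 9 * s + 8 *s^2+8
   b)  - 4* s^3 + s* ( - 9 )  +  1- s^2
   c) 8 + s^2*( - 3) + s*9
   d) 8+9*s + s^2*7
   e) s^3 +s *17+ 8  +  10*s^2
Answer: d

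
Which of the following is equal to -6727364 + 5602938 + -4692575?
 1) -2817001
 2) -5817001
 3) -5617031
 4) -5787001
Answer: 2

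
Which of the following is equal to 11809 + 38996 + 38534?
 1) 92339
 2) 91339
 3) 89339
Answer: 3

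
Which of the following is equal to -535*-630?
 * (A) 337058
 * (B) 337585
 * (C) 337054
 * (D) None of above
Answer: D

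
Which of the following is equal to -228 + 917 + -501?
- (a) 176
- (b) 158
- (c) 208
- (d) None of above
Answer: d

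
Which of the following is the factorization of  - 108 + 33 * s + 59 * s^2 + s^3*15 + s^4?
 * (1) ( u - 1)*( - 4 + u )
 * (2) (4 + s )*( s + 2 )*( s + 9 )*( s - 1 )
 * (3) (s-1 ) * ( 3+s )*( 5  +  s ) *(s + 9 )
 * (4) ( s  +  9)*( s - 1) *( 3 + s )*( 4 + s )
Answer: 4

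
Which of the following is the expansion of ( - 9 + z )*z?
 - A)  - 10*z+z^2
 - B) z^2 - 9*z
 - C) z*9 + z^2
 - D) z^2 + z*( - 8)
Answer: B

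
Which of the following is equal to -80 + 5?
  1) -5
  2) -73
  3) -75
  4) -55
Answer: 3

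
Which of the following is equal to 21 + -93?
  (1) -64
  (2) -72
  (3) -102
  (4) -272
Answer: 2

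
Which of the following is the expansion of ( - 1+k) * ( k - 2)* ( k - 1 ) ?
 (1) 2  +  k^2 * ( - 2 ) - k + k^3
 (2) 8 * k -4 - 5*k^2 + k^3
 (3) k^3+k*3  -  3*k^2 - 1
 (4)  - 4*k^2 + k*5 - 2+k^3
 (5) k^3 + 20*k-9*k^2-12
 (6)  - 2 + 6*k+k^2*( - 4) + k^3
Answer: 4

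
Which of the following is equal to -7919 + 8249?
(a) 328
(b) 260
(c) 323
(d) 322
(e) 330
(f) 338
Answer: e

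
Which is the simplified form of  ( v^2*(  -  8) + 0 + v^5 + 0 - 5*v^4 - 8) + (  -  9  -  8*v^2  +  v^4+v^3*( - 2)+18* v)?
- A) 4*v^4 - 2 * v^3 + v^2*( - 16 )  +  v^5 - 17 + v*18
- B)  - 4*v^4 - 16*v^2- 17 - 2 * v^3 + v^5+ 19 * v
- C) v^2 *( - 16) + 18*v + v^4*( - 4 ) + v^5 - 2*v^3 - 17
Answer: C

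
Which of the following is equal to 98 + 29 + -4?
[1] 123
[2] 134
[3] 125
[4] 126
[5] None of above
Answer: 1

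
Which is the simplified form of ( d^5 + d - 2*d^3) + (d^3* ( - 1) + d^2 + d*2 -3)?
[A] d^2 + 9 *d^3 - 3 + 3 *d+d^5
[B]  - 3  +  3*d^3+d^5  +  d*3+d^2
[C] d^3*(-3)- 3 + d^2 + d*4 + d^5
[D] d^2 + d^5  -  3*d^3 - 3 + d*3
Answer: D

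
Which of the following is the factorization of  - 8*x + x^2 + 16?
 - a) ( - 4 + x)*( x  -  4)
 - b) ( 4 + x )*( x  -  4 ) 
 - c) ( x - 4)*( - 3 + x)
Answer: a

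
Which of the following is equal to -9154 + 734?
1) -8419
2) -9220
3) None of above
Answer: 3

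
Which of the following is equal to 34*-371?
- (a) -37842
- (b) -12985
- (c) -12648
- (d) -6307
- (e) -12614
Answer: e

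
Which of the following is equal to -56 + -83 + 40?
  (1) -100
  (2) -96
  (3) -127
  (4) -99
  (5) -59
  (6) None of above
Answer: 4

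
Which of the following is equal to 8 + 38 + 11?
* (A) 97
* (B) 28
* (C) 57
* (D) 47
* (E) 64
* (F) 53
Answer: C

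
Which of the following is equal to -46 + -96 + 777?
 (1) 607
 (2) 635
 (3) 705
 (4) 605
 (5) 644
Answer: 2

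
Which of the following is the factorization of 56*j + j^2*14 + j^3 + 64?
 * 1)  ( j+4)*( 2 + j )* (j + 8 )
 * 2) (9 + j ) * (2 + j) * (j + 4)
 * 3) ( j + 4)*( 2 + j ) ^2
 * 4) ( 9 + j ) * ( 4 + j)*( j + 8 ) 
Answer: 1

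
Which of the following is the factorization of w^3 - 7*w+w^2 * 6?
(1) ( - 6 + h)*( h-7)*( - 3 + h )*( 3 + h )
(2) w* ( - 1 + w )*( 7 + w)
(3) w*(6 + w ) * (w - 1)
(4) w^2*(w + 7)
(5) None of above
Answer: 2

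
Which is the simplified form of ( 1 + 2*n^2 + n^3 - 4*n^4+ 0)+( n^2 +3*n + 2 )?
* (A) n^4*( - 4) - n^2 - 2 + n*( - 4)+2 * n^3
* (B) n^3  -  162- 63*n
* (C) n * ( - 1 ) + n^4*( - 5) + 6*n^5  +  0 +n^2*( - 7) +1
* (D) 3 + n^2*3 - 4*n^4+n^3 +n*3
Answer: D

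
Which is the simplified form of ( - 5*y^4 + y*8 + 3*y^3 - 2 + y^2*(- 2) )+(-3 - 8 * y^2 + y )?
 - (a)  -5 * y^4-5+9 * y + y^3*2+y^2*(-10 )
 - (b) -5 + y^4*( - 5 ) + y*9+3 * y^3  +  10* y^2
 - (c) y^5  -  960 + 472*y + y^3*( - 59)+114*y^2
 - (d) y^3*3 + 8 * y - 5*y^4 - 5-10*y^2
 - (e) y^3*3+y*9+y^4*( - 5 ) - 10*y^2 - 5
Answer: e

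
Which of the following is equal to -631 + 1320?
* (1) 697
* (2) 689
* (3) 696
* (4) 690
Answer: 2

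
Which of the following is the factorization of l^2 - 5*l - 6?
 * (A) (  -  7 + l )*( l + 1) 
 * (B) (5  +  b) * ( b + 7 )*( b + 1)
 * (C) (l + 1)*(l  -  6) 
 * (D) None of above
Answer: C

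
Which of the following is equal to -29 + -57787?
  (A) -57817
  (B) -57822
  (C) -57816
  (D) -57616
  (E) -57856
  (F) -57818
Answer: C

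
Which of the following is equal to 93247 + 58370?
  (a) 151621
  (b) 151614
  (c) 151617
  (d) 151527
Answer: c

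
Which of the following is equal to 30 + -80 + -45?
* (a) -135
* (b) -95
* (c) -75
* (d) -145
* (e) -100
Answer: b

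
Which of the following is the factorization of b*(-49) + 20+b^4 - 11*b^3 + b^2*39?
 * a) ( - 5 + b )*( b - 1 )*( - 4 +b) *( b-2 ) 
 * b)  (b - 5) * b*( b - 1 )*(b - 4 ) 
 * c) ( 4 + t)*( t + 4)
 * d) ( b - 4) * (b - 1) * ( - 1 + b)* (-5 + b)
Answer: d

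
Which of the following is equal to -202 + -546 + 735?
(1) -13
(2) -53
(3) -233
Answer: 1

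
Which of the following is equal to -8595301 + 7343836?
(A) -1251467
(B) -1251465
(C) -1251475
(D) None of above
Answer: B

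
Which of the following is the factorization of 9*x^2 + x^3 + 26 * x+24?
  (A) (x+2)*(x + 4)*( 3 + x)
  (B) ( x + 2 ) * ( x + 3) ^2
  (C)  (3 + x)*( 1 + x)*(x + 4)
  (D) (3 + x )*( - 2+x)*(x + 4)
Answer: A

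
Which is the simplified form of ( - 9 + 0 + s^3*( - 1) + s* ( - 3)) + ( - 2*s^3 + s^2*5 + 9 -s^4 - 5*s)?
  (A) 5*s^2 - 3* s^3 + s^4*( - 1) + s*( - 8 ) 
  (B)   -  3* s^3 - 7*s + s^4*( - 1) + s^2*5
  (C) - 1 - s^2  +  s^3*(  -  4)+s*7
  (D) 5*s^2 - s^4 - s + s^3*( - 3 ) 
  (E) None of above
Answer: A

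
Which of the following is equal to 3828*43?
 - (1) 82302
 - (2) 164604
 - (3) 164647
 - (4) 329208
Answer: 2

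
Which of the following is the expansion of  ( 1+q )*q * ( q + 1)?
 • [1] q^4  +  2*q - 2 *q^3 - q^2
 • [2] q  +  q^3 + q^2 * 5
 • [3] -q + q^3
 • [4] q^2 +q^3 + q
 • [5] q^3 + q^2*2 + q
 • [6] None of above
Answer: 5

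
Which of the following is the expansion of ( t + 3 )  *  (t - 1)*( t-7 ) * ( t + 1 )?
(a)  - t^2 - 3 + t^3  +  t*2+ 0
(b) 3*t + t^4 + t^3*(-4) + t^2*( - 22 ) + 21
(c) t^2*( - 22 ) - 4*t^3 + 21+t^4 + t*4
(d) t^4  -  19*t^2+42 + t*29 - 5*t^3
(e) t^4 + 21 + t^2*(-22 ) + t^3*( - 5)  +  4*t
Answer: c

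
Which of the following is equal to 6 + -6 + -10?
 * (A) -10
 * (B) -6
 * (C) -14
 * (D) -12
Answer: A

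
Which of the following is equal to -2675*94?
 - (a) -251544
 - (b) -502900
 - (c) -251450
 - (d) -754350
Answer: c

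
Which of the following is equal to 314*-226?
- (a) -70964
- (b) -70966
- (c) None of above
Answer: a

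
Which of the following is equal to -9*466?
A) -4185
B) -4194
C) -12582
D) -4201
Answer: B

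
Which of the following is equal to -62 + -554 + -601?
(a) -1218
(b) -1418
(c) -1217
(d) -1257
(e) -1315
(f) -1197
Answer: c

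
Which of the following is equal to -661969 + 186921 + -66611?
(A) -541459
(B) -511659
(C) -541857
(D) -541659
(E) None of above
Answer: D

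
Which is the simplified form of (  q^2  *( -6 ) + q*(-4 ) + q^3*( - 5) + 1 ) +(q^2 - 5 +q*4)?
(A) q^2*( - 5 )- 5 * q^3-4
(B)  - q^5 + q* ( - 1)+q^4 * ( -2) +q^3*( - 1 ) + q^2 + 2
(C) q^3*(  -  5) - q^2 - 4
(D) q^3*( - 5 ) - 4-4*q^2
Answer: A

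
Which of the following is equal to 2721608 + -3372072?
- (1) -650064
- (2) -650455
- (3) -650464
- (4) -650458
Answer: 3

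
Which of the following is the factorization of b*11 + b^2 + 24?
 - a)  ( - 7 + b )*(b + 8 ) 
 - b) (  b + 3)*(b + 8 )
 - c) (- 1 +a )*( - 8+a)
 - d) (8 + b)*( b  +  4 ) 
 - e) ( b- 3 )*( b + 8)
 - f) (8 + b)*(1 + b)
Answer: b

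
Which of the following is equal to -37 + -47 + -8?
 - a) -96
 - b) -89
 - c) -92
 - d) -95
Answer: c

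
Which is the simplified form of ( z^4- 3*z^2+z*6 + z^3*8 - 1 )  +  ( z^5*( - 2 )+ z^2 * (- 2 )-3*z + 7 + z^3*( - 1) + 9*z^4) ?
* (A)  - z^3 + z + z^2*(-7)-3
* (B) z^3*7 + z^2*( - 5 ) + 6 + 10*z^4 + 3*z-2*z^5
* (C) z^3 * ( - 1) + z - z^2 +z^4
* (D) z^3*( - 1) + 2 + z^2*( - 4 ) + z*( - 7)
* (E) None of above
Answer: B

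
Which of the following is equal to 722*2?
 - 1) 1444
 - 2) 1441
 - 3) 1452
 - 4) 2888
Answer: 1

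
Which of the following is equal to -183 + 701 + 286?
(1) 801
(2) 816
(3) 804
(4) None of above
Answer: 3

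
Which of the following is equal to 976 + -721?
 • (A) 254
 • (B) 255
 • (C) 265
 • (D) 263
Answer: B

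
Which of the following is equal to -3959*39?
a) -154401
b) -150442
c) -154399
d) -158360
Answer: a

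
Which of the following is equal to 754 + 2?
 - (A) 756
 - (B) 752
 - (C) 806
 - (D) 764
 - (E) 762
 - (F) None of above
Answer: A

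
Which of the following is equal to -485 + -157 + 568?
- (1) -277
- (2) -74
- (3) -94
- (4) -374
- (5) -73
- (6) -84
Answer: 2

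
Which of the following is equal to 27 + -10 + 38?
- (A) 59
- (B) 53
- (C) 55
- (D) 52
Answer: C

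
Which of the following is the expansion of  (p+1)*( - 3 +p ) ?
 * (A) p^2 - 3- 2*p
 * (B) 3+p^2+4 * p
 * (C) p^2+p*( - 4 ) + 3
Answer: A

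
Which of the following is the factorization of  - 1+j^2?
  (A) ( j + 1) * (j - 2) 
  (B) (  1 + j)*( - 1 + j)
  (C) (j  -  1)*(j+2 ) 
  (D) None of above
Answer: B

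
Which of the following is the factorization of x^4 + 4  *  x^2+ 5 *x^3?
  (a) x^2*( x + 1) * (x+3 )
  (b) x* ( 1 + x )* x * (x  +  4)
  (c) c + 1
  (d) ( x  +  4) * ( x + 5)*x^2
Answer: b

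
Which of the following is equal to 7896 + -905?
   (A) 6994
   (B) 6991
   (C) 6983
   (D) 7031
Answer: B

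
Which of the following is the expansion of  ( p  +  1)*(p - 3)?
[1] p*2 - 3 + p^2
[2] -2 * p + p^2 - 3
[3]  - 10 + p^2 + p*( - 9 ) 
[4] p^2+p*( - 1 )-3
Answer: 2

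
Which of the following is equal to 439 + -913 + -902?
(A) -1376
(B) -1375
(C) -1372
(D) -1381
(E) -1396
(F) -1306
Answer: A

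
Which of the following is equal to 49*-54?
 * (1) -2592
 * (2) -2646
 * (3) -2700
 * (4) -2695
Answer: 2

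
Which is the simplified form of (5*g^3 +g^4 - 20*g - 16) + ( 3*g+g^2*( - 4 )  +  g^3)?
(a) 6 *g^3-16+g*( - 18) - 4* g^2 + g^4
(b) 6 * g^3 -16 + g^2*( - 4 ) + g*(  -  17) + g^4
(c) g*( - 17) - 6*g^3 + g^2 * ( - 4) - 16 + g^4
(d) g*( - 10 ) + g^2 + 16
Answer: b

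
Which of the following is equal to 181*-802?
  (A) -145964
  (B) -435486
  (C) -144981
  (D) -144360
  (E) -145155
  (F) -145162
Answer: F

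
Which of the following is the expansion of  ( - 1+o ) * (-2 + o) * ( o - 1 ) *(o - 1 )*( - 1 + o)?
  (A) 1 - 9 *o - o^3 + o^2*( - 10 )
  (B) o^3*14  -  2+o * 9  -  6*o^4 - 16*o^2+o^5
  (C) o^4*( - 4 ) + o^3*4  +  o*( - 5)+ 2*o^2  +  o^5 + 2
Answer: B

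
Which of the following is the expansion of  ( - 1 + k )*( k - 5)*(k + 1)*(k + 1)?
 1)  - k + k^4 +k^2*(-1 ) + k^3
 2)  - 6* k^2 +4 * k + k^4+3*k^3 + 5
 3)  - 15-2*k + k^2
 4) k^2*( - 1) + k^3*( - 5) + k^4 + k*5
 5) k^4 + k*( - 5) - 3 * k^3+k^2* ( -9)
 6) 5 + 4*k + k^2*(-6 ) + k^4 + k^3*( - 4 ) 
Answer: 6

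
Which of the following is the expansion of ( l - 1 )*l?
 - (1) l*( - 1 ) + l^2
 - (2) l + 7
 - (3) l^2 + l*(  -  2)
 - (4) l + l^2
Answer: 1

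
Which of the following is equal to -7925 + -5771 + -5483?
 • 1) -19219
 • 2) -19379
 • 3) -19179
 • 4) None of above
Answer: 3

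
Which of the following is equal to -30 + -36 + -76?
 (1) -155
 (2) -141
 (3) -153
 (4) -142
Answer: 4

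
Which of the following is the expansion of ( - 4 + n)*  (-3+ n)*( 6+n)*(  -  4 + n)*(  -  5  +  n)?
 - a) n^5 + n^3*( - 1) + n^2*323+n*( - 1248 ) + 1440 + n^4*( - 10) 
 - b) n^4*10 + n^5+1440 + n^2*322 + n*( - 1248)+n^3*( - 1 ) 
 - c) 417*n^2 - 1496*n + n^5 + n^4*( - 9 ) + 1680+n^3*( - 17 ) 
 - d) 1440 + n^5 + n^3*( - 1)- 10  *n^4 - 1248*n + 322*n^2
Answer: d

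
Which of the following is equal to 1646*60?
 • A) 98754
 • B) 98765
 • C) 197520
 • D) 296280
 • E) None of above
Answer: E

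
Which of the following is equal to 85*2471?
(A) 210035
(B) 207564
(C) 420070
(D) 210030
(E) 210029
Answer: A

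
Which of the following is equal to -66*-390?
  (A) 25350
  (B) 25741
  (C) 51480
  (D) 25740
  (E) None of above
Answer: D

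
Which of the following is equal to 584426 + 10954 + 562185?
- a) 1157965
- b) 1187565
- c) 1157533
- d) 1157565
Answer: d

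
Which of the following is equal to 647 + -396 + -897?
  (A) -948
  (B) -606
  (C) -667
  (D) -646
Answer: D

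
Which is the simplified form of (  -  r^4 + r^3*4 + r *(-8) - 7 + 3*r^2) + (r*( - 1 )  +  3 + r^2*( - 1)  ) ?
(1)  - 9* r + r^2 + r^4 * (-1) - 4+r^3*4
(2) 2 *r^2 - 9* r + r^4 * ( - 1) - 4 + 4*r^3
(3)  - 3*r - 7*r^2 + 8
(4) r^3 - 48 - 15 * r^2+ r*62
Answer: 2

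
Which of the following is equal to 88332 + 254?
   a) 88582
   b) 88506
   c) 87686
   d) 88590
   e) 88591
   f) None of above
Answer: f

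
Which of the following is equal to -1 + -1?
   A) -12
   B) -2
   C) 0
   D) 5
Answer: B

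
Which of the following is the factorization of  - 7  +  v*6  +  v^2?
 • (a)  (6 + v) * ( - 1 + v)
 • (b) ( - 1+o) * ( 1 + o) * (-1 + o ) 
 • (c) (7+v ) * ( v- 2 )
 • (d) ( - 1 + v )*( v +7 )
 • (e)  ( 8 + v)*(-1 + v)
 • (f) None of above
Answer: d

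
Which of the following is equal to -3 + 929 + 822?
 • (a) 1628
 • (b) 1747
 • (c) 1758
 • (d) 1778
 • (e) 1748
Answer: e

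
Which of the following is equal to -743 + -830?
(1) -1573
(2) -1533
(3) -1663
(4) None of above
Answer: 1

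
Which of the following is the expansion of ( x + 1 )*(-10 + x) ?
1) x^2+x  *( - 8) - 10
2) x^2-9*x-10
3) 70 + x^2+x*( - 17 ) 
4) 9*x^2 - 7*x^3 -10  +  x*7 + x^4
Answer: 2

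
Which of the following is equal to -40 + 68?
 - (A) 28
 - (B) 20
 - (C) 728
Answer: A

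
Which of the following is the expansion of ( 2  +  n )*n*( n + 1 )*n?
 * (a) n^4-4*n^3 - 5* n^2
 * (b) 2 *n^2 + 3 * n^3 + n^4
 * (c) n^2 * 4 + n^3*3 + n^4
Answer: b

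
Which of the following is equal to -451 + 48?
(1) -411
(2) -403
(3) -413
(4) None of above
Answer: 2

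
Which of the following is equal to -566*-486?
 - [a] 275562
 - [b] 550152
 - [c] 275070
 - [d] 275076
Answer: d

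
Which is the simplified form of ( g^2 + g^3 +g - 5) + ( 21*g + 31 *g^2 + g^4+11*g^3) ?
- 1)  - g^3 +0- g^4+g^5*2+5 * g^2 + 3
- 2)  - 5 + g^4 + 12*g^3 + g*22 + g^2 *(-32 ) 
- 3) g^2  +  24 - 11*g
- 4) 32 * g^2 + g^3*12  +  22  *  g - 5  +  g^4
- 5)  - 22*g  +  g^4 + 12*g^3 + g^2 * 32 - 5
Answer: 4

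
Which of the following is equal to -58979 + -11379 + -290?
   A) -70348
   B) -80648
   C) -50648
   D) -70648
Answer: D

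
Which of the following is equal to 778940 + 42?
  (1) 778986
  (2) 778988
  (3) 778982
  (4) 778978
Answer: 3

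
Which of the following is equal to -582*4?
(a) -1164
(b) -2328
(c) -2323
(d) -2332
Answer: b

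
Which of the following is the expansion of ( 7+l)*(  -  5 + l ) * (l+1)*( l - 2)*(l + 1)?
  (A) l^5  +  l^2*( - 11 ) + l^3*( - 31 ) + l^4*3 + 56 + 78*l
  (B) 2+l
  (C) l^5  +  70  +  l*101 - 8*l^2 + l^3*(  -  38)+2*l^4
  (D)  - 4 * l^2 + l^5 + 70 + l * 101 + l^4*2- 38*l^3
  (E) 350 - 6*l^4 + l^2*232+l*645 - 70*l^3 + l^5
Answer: C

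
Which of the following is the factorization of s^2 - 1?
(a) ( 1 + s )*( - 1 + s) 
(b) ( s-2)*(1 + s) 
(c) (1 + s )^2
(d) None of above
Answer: a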